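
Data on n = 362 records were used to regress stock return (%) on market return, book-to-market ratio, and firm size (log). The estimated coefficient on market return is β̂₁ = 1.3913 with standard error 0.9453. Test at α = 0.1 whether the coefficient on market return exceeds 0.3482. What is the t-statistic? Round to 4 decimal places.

H₀: β₁ = 0.3482 vs H₁: β₁ > 0.3482.
t = (β̂₁ − β₁⁰)/SE = (1.3913 − 0.3482) / 0.9453 = 1.1035.
df = n − k − 1 = 362 − 3 − 1 = 358.
One-sided p ≈ 0.1353, which is ≥ 0.1, so fail to reject H₀.
The data do not give significant evidence that the true slope on market return exceeds 0.3482 % per unit, holding the other predictors fixed.

t = 1.1035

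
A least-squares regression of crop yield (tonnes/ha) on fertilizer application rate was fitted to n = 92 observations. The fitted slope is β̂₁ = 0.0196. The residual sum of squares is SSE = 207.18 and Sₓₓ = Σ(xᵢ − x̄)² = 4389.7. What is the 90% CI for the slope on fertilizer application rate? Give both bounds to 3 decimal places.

(-0.018, 0.058)

MSE = SSE/(n − 2) = 207.18/90 = 2.302.
SE(β̂₁) = √(MSE/Sₓₓ) = √(2.302/4389.7) = 0.0229.
df = n − 2 = 90.
t* = t_{0.05, 90} = 1.661961.
Margin = t* × SE = 1.661961 × 0.0229 = 0.03806.
CI: 0.0196 ± 0.03806 → (-0.018, 0.058).
With 90% confidence, each one-unit increase in fertilizer application rate is associated with a change of between -0.018 and 0.058 tonnes/ha in crop yield.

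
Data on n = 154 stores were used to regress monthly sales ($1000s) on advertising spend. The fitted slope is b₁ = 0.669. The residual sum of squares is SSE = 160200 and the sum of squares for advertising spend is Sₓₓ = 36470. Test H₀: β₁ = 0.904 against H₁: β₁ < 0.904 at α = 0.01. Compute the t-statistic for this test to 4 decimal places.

t = -1.3824

MSE = SSE/(n − 2) = 160200/152 = 1053.95.
SE(b₁) = √(MSE/Sₓₓ) = √(1053.95/36470) = 0.169997.
t = (0.669 − 0.904) / 0.169997 = -1.3824.
df = n − 2 = 152.
One-sided p ≈ 0.0844, which is ≥ 0.01, so fail to reject H₀.
The data do not give significant evidence that the true slope on advertising spend is below 0.904 $1000s per unit.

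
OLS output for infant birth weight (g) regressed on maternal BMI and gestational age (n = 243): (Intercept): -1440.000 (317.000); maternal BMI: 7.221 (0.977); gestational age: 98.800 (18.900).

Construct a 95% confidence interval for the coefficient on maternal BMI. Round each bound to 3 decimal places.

Read off: b = 7.221, SE = 0.977 for maternal BMI.
df = n − k − 1 = 243 − 2 − 1 = 240.
t* = t_{0.025, 240} = 1.969898.
Margin = t* × SE = 1.969898 × 0.977 = 1.92459.
CI: 7.221 ± 1.92459 → (5.296, 9.146).

(5.296, 9.146)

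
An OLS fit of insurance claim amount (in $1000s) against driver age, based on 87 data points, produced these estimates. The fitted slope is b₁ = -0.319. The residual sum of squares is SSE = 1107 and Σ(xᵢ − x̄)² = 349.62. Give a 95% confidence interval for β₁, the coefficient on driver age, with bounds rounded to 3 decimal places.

MSE = SSE/(n − 2) = 1107/85 = 13.0235.
SE(b₁) = √(MSE/Sₓₓ) = √(13.0235/349.62) = 0.193004.
df = n − 2 = 85.
t* = t_{0.025, 85} = 1.988268.
Margin = t* × SE = 1.988268 × 0.193004 = 0.38374.
CI: -0.319 ± 0.38374 → (-0.703, 0.065).
With 95% confidence, each one-unit increase in driver age is associated with a change of between -0.703 and 0.065 $1000s in insurance claim amount.

(-0.703, 0.065)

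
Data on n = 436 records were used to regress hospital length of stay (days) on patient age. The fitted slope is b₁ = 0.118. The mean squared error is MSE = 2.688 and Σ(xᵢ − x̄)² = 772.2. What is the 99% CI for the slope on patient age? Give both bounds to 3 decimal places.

SE(b₁) = √(MSE/Sₓₓ) = √(2.688/772.2) = 0.0589997.
df = n − 2 = 434.
t* = t_{0.005, 434} = 2.587205.
Margin = t* × SE = 2.587205 × 0.0589997 = 0.15264.
CI: 0.118 ± 0.15264 → (-0.035, 0.271).
With 99% confidence, each one-unit increase in patient age is associated with a change of between -0.035 and 0.271 days in hospital length of stay.

(-0.035, 0.271)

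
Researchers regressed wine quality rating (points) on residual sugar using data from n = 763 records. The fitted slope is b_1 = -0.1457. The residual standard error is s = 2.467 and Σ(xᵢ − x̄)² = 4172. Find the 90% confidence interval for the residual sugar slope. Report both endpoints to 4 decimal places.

SE(b_1) = s/√Sₓₓ = 2.467/√4172 = 0.0381942.
df = n − 2 = 761.
t* = t_{0.05, 761} = 1.646858.
Margin = t* × SE = 1.646858 × 0.0381942 = 0.062900.
CI: -0.1457 ± 0.062900 → (-0.2086, -0.0828).
With 90% confidence, each one-unit increase in residual sugar is associated with a change of between -0.2086 and -0.0828 points in wine quality rating.

(-0.2086, -0.0828)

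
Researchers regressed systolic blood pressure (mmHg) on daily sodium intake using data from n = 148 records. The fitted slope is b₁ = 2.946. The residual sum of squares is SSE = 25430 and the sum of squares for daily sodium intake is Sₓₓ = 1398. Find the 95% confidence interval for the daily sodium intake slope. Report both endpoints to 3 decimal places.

(2.248, 3.644)

MSE = SSE/(n − 2) = 25430/146 = 174.178.
SE(b₁) = √(MSE/Sₓₓ) = √(174.178/1398) = 0.352974.
df = n − 2 = 146.
t* = t_{0.025, 146} = 1.976346.
Margin = t* × SE = 1.976346 × 0.352974 = 0.69760.
CI: 2.946 ± 0.69760 → (2.248, 3.644).
With 95% confidence, each one-unit increase in daily sodium intake is associated with a change of between 2.248 and 3.644 mmHg in systolic blood pressure.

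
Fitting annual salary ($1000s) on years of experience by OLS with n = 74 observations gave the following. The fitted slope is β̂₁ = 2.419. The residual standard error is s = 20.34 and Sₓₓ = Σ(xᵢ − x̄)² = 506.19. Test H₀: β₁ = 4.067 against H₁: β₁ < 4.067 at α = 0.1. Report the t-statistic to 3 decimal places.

SE(β̂₁) = s/√Sₓₓ = 20.34/√506.19 = 0.904054.
t = (2.419 − 4.067) / 0.904054 = -1.823.
df = n − 2 = 72.
One-sided p ≈ 0.0362, which is < 0.1, so reject H₀.
There is evidence that the true slope on years of experience is below 4.067 $1000s per unit.

t = -1.823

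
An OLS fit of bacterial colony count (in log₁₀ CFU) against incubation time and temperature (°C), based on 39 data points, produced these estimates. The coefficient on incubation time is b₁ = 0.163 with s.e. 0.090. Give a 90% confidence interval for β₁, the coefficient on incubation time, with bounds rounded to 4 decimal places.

df = n − k − 1 = 39 − 2 − 1 = 36.
t* = t_{0.05, 36} = 1.688298.
Margin = t* × SE = 1.688298 × 0.090 = 0.151947.
CI: 0.163 ± 0.151947 → (0.0111, 0.3149).
With 90% confidence, each one-unit increase in incubation time is associated with a change of between 0.0111 and 0.3149 log₁₀ CFU in bacterial colony count, holding the other predictors fixed.

(0.0111, 0.3149)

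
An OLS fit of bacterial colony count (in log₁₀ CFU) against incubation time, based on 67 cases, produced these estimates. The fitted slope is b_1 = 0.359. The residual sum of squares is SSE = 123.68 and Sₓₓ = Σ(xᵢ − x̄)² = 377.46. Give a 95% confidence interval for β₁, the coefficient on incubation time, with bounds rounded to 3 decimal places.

MSE = SSE/(n − 2) = 123.68/65 = 1.90277.
SE(b_1) = √(MSE/Sₓₓ) = √(1.90277/377.46) = 0.0709999.
df = n − 2 = 65.
t* = t_{0.025, 65} = 1.997138.
Margin = t* × SE = 1.997138 × 0.0709999 = 0.14180.
CI: 0.359 ± 0.14180 → (0.217, 0.501).
With 95% confidence, each one-unit increase in incubation time is associated with a change of between 0.217 and 0.501 log₁₀ CFU in bacterial colony count.

(0.217, 0.501)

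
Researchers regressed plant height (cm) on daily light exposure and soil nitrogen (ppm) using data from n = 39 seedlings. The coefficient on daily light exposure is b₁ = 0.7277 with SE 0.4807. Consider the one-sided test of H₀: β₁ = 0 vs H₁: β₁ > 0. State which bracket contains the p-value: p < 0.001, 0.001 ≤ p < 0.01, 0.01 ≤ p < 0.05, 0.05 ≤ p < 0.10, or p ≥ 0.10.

0.05 ≤ p < 0.10

t = 0.7277 / 0.4807 = 1.514.
df = n − k − 1 = 39 − 2 − 1 = 36.
One-sided p = P(T_{36} > t) ≈ 0.0694.
So 0.05 ≤ p < 0.10.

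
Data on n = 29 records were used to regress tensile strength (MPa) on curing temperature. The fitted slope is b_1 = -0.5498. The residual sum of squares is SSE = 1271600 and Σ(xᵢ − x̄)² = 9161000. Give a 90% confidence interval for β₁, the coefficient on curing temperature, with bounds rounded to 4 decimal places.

MSE = SSE/(n − 2) = 1271600/27 = 47096.3.
SE(b_1) = √(MSE/Sₓₓ) = √(47096.3/9161000) = 0.0717005.
df = n − 2 = 27.
t* = t_{0.05, 27} = 1.703288.
Margin = t* × SE = 1.703288 × 0.0717005 = 0.122127.
CI: -0.5498 ± 0.122127 → (-0.6719, -0.4277).
With 90% confidence, each one-unit increase in curing temperature is associated with a change of between -0.6719 and -0.4277 MPa in tensile strength.

(-0.6719, -0.4277)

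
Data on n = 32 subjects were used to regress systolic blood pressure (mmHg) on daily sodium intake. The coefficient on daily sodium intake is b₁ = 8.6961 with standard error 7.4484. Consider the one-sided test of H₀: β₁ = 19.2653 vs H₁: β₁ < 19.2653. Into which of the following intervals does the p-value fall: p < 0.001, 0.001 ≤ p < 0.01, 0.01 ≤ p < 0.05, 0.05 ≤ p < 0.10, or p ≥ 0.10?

t = (8.6961 − 19.2653) / 7.4484 = -1.419.
df = n − 2 = 32 − 2 = 30.
One-sided p = P(T_{30} < t) ≈ 0.0831.
So 0.05 ≤ p < 0.10.

0.05 ≤ p < 0.10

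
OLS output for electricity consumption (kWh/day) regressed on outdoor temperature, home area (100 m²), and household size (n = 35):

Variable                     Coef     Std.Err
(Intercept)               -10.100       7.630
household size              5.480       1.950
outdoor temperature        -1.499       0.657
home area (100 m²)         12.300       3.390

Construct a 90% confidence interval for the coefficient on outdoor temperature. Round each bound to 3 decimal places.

Read off: b = -1.499, SE = 0.657 for outdoor temperature.
df = n − k − 1 = 35 − 3 − 1 = 31.
t* = t_{0.05, 31} = 1.695519.
Margin = t* × SE = 1.695519 × 0.657 = 1.11396.
CI: -1.499 ± 1.11396 → (-2.613, -0.385).

(-2.613, -0.385)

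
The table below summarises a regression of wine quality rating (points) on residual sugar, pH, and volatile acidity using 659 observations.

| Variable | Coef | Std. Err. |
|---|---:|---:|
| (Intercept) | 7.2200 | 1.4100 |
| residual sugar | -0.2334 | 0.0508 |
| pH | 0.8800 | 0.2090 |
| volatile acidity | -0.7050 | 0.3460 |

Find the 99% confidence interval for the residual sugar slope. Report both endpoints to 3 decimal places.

Read off: b = -0.2334, SE = 0.0508 for residual sugar.
df = n − k − 1 = 659 − 3 − 1 = 655.
t* = t_{0.005, 655} = 2.583356.
Margin = t* × SE = 2.583356 × 0.0508 = 0.13123.
CI: -0.2334 ± 0.13123 → (-0.365, -0.102).

(-0.365, -0.102)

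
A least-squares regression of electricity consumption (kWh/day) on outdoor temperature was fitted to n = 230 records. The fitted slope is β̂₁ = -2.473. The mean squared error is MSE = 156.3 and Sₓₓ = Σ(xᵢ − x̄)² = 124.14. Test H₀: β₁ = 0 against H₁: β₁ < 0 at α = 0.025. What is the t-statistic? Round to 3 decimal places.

t = -2.204

SE(β̂₁) = √(MSE/Sₓₓ) = √(156.3/124.14) = 1.12208.
t = -2.473 / 1.12208 = -2.204.
df = n − 2 = 228.
One-sided p ≈ 0.0143, which is < 0.025, so reject H₀.
There is evidence that the true slope on outdoor temperature is negative.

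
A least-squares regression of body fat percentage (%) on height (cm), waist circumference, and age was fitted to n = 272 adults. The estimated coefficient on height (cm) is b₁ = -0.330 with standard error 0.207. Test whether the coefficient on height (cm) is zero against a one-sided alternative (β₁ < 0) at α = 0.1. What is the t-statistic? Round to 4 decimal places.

H₀: β₁ = 0 vs H₁: β₁ < 0.
t = (b₁ − β₁⁰)/SE = -0.330 / 0.207 = -1.5942.
df = n − k − 1 = 272 − 3 − 1 = 268.
One-sided p ≈ 0.0560, which is < 0.1, so reject H₀.
There is evidence that the true slope on height (cm) is negative, holding the other predictors fixed.

t = -1.5942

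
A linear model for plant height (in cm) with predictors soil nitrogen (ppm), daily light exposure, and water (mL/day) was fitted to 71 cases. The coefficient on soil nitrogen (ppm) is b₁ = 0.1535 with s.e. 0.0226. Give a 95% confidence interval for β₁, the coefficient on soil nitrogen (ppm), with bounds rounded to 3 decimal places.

df = n − k − 1 = 71 − 3 − 1 = 67.
t* = t_{0.025, 67} = 1.996008.
Margin = t* × SE = 1.996008 × 0.0226 = 0.04511.
CI: 0.1535 ± 0.04511 → (0.108, 0.199).
With 95% confidence, each one-unit increase in soil nitrogen (ppm) is associated with a change of between 0.108 and 0.199 cm in plant height, holding the other predictors fixed.

(0.108, 0.199)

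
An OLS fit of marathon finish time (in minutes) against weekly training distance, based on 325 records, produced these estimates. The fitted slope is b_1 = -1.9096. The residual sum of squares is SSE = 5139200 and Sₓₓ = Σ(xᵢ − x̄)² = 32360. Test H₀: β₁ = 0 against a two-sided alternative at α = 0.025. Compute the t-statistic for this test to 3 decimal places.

t = -2.723

MSE = SSE/(n − 2) = 5139200/323 = 15910.8.
SE(b_1) = √(MSE/Sₓₓ) = √(15910.8/32360) = 0.701201.
t = -1.9096 / 0.701201 = -2.723.
df = n − 2 = 323.
Two-sided p ≈ 0.0068, which is < 0.025, so reject H₀.
There is evidence that weekly training distance is associated with marathon finish time.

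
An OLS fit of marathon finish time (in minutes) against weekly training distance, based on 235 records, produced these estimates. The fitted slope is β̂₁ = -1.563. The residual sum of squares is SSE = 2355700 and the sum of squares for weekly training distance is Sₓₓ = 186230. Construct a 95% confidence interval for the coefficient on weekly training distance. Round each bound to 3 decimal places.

(-2.022, -1.104)

MSE = SSE/(n − 2) = 2355700/233 = 10110.3.
SE(β̂₁) = √(MSE/Sₓₓ) = √(10110.3/186230) = 0.233001.
df = n − 2 = 233.
t* = t_{0.025, 233} = 1.970198.
Margin = t* × SE = 1.970198 × 0.233001 = 0.45906.
CI: -1.563 ± 0.45906 → (-2.022, -1.104).
With 95% confidence, each one-unit increase in weekly training distance is associated with a change of between -2.022 and -1.104 minutes in marathon finish time.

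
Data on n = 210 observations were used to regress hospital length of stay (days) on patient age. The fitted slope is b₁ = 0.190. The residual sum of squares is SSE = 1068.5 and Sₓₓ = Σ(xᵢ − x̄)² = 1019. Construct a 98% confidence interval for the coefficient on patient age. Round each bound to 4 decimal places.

(0.0235, 0.3565)

MSE = SSE/(n − 2) = 1068.5/208 = 5.13702.
SE(b₁) = √(MSE/Sₓₓ) = √(5.13702/1019) = 0.0710017.
df = n − 2 = 208.
t* = t_{0.01, 208} = 2.344409.
Margin = t* × SE = 2.344409 × 0.0710017 = 0.166457.
CI: 0.190 ± 0.166457 → (0.0235, 0.3565).
With 98% confidence, each one-unit increase in patient age is associated with a change of between 0.0235 and 0.3565 days in hospital length of stay.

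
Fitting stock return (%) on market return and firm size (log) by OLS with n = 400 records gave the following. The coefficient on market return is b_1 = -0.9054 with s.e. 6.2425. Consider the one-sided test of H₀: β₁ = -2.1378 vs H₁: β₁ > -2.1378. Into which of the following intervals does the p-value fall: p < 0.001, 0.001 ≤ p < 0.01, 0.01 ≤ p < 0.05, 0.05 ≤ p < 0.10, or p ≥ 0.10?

p ≥ 0.10

t = (-0.9054 − (-2.1378)) / 6.2425 = 0.197.
df = n − k − 1 = 400 − 2 − 1 = 397.
One-sided p = P(T_{397} > t) ≈ 0.4218.
So p ≥ 0.10.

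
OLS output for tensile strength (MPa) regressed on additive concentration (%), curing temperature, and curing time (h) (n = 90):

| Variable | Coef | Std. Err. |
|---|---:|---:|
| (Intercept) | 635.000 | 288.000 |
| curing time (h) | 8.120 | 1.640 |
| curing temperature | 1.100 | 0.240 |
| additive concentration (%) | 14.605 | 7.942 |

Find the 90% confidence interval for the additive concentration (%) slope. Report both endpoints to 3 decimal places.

(1.399, 27.811)

Read off: b = 14.605, SE = 7.942 for additive concentration (%).
df = n − k − 1 = 90 − 3 − 1 = 86.
t* = t_{0.05, 86} = 1.662765.
Margin = t* × SE = 1.662765 × 7.942 = 13.20568.
CI: 14.605 ± 13.20568 → (1.399, 27.811).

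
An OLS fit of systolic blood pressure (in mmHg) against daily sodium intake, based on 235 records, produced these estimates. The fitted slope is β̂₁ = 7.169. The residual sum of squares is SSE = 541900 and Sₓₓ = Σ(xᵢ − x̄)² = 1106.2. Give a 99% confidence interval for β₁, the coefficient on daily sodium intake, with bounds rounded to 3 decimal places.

MSE = SSE/(n − 2) = 541900/233 = 2325.75.
SE(β̂₁) = √(MSE/Sₓₓ) = √(2325.75/1106.2) = 1.44999.
df = n − 2 = 233.
t* = t_{0.005, 233} = 2.597094.
Margin = t* × SE = 2.597094 × 1.44999 = 3.76576.
CI: 7.169 ± 3.76576 → (3.403, 10.935).
With 99% confidence, each one-unit increase in daily sodium intake is associated with a change of between 3.403 and 10.935 mmHg in systolic blood pressure.

(3.403, 10.935)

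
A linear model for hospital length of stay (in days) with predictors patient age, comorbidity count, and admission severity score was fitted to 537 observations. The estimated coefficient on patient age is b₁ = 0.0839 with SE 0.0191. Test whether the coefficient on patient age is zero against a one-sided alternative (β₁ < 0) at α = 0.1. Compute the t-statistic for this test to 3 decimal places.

t = 4.393

H₀: β₁ = 0 vs H₁: β₁ < 0.
t = (b₁ − β₁⁰)/SE = 0.0839 / 0.0191 = 4.393.
df = n − k − 1 = 537 − 3 − 1 = 533.
One-sided p ≈ 1.0000, which is ≥ 0.1, so fail to reject H₀.
The data do not give significant evidence that the true slope on patient age is negative, holding the other predictors fixed.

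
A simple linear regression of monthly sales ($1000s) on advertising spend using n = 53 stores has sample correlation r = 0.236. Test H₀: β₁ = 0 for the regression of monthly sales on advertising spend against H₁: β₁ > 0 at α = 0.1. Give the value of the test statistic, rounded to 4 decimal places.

t = 1.7344

t = r·√(n − 2)/√(1 − r²) = 0.236·√51/√0.944304 = 1.7344.
df = n − 2 = 51.
One-sided p ≈ 0.0444, which is < 0.1, so reject H₀.
There is evidence of a linear association between advertising spend and monthly sales.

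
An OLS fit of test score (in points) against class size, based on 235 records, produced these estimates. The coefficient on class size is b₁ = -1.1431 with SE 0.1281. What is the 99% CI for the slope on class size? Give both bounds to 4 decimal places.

(-1.4758, -0.8104)

df = n − 2 = 235 − 2 = 233.
t* = t_{0.005, 233} = 2.597094.
Margin = t* × SE = 2.597094 × 0.1281 = 0.332688.
CI: -1.1431 ± 0.332688 → (-1.4758, -0.8104).
With 99% confidence, each one-unit increase in class size is associated with a change of between -1.4758 and -0.8104 points in test score.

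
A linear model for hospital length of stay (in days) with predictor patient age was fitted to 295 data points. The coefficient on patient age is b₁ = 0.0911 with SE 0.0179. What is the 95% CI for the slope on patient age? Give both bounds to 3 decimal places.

df = n − 2 = 295 − 2 = 293.
t* = t_{0.025, 293} = 1.968093.
Margin = t* × SE = 1.968093 × 0.0179 = 0.03523.
CI: 0.0911 ± 0.03523 → (0.056, 0.126).
With 95% confidence, each one-unit increase in patient age is associated with a change of between 0.056 and 0.126 days in hospital length of stay.

(0.056, 0.126)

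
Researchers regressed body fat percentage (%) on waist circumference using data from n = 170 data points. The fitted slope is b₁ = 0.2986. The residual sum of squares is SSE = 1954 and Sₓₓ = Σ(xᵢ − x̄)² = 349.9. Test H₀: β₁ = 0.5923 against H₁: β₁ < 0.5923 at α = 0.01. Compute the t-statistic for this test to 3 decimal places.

MSE = SSE/(n − 2) = 1954/168 = 11.631.
SE(b₁) = √(MSE/Sₓₓ) = √(11.631/349.9) = 0.182321.
t = (0.2986 − 0.5923) / 0.182321 = -1.611.
df = n − 2 = 168.
One-sided p ≈ 0.0545, which is ≥ 0.01, so fail to reject H₀.
The data do not give significant evidence that the true slope on waist circumference is below 0.5923 % per unit.

t = -1.611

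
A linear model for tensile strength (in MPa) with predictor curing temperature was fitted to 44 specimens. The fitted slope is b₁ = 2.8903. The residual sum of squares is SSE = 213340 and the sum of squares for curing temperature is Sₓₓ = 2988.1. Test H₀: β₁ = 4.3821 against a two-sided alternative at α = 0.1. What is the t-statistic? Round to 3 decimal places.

t = -1.144

MSE = SSE/(n − 2) = 213340/42 = 5079.52.
SE(b₁) = √(MSE/Sₓₓ) = √(5079.52/2988.1) = 1.30381.
t = (2.8903 − 4.3821) / 1.30381 = -1.144.
df = n − 2 = 42.
Two-sided p ≈ 0.2590, which is ≥ 0.1, so fail to reject H₀.
The data are consistent with a true slope of 4.3821 MPa per unit of curing temperature.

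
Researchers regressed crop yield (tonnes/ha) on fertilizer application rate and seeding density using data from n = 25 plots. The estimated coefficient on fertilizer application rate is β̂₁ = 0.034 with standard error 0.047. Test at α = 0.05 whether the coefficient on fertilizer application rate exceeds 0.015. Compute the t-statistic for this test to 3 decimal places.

H₀: β₁ = 0.015 vs H₁: β₁ > 0.015.
t = (β̂₁ − β₁⁰)/SE = (0.034 − 0.015) / 0.047 = 0.404.
df = n − k − 1 = 25 − 2 − 1 = 22.
One-sided p ≈ 0.3450, which is ≥ 0.05, so fail to reject H₀.
The data do not give significant evidence that the true slope on fertilizer application rate exceeds 0.015 tonnes/ha per unit, holding the other predictors fixed.

t = 0.404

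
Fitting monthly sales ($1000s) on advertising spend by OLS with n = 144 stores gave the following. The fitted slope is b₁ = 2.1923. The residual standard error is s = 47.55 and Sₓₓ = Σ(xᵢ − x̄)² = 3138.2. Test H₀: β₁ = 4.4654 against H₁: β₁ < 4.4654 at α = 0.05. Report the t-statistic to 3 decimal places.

SE(b₁) = s/√Sₓₓ = 47.55/√3138.2 = 0.848809.
t = (2.1923 − 4.4654) / 0.848809 = -2.678.
df = n − 2 = 142.
One-sided p ≈ 0.0041, which is < 0.05, so reject H₀.
There is evidence that the true slope on advertising spend is below 4.4654 $1000s per unit.

t = -2.678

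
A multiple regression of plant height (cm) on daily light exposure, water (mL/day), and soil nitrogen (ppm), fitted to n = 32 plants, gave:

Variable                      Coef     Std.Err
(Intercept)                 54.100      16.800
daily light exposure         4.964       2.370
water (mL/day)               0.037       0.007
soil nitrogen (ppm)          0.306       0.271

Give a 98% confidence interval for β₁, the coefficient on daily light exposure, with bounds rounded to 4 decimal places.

Read off: b = 4.964, SE = 2.370 for daily light exposure.
df = n − k − 1 = 32 − 3 − 1 = 28.
t* = t_{0.01, 28} = 2.46714.
Margin = t* × SE = 2.46714 × 2.370 = 5.847122.
CI: 4.964 ± 5.847122 → (-0.8831, 10.8111).

(-0.8831, 10.8111)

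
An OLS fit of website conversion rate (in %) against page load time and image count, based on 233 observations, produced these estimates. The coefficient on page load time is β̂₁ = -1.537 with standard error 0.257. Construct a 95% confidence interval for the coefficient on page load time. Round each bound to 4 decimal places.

(-2.0434, -1.0306)

df = n − k − 1 = 233 − 2 − 1 = 230.
t* = t_{0.025, 230} = 1.970332.
Margin = t* × SE = 1.970332 × 0.257 = 0.506375.
CI: -1.537 ± 0.506375 → (-2.0434, -1.0306).
With 95% confidence, each one-unit increase in page load time is associated with a change of between -2.0434 and -1.0306 % in website conversion rate, holding the other predictors fixed.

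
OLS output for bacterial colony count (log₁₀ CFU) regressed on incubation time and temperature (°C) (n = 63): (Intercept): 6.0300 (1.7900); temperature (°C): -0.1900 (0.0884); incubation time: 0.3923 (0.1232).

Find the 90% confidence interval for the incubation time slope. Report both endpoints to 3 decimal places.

Read off: b = 0.3923, SE = 0.1232 for incubation time.
df = n − k − 1 = 63 − 2 − 1 = 60.
t* = t_{0.05, 60} = 1.670649.
Margin = t* × SE = 1.670649 × 0.1232 = 0.20582.
CI: 0.3923 ± 0.20582 → (0.186, 0.598).

(0.186, 0.598)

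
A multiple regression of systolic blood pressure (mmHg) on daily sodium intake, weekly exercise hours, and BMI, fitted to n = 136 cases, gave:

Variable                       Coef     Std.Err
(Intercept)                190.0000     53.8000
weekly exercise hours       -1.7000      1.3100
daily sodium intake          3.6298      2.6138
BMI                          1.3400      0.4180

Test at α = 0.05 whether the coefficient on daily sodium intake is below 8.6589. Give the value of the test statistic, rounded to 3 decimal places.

t = -1.924

Read off: b = 3.6298, SE = 2.6138 for daily sodium intake.
H₀: β₁ = 8.6589 vs H₁: β₁ < 8.6589.
t = (3.6298 − 8.6589) / 2.6138 = -1.924.
df = n − k − 1 = 136 − 3 − 1 = 132.
One-sided p ≈ 0.0282, which is < 0.05, so reject H₀.
There is evidence that the true slope on daily sodium intake is below 8.6589 mmHg per unit, holding the other predictors fixed.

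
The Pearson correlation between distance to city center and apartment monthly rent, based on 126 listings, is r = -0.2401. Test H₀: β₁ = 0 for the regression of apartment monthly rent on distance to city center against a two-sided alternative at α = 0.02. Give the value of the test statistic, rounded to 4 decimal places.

t = r·√(n − 2)/√(1 − r²) = -0.2401·√124/√0.942352 = -2.7542.
df = n − 2 = 124.
Two-sided p ≈ 0.0068, which is < 0.02, so reject H₀.
There is evidence of a linear association between distance to city center and apartment monthly rent.

t = -2.7542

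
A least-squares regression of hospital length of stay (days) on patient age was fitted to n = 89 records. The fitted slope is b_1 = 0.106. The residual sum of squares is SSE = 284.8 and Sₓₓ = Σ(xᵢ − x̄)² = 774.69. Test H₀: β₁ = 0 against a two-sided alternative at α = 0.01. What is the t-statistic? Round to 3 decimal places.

t = 1.631

MSE = SSE/(n − 2) = 284.8/87 = 3.27356.
SE(b_1) = √(MSE/Sₓₓ) = √(3.27356/774.69) = 0.0650049.
t = 0.106 / 0.0650049 = 1.631.
df = n − 2 = 87.
Two-sided p ≈ 0.1066, which is ≥ 0.01, so fail to reject H₀.
The data do not give significant evidence of an association between patient age and hospital length of stay.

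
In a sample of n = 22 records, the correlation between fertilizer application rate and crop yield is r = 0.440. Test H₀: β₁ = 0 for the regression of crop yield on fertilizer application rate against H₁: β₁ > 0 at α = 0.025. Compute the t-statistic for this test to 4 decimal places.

t = 2.1913

t = r·√(n − 2)/√(1 − r²) = 0.440·√20/√0.8064 = 2.1913.
df = n − 2 = 20.
One-sided p ≈ 0.0202, which is < 0.025, so reject H₀.
There is evidence of a linear association between fertilizer application rate and crop yield.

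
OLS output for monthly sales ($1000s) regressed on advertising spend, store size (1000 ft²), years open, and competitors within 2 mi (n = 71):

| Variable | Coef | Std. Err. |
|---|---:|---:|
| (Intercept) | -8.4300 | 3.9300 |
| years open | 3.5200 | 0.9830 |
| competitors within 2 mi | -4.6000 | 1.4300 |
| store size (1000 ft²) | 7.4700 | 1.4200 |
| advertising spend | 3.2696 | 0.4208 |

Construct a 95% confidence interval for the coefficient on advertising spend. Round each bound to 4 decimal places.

Read off: b = 3.2696, SE = 0.4208 for advertising spend.
df = n − k − 1 = 71 − 4 − 1 = 66.
t* = t_{0.025, 66} = 1.996564.
Margin = t* × SE = 1.996564 × 0.4208 = 0.840154.
CI: 3.2696 ± 0.840154 → (2.4294, 4.1098).

(2.4294, 4.1098)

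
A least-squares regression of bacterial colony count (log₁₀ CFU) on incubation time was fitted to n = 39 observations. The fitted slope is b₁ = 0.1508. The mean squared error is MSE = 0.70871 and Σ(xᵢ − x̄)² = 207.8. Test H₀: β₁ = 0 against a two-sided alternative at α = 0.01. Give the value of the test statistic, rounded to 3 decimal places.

SE(b₁) = √(MSE/Sₓₓ) = √(0.70871/207.8) = 0.0583998.
t = 0.1508 / 0.0583998 = 2.582.
df = n − 2 = 37.
Two-sided p ≈ 0.0139, which is ≥ 0.01, so fail to reject H₀.
The data do not give significant evidence of an association between incubation time and bacterial colony count.

t = 2.582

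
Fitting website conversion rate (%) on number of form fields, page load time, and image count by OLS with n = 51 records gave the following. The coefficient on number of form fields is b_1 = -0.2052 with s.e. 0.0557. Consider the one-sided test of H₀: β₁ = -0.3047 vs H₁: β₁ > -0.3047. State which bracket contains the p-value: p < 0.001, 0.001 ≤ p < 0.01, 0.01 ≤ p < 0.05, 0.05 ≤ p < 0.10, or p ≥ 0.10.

t = (-0.2052 − (-0.3047)) / 0.0557 = 1.786.
df = n − k − 1 = 51 − 3 − 1 = 47.
One-sided p = P(T_{47} > t) ≈ 0.0402.
So 0.01 ≤ p < 0.05.

0.01 ≤ p < 0.05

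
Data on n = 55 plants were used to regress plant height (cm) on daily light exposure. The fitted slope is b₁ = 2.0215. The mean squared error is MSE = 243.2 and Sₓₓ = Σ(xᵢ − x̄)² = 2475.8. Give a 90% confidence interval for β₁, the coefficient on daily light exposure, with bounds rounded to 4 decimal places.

(1.4968, 2.5462)

SE(b₁) = √(MSE/Sₓₓ) = √(243.2/2475.8) = 0.313418.
df = n − 2 = 53.
t* = t_{0.05, 53} = 1.674116.
Margin = t* × SE = 1.674116 × 0.313418 = 0.524698.
CI: 2.0215 ± 0.524698 → (1.4968, 2.5462).
With 90% confidence, each one-unit increase in daily light exposure is associated with a change of between 1.4968 and 2.5462 cm in plant height.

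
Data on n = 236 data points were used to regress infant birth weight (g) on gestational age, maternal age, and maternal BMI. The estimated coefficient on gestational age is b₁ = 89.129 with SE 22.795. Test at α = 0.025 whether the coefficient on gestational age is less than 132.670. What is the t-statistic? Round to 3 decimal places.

H₀: β₁ = 132.670 vs H₁: β₁ < 132.670.
t = (b₁ − β₁⁰)/SE = (89.129 − 132.670) / 22.795 = -1.910.
df = n − k − 1 = 236 − 3 − 1 = 232.
One-sided p ≈ 0.0287, which is ≥ 0.025, so fail to reject H₀.
The data do not give significant evidence that the true slope on gestational age is below 132.670 g per unit, holding the other predictors fixed.

t = -1.910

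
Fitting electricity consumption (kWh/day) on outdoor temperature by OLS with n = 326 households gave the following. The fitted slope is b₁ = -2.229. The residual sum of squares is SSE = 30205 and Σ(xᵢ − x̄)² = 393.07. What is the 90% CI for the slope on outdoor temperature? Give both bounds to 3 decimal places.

MSE = SSE/(n − 2) = 30205/324 = 93.2253.
SE(b₁) = √(MSE/Sₓₓ) = √(93.2253/393.07) = 0.487003.
df = n − 2 = 324.
t* = t_{0.05, 324} = 1.64957.
Margin = t* × SE = 1.64957 × 0.487003 = 0.80335.
CI: -2.229 ± 0.80335 → (-3.032, -1.426).
With 90% confidence, each one-unit increase in outdoor temperature is associated with a change of between -3.032 and -1.426 kWh/day in electricity consumption.

(-3.032, -1.426)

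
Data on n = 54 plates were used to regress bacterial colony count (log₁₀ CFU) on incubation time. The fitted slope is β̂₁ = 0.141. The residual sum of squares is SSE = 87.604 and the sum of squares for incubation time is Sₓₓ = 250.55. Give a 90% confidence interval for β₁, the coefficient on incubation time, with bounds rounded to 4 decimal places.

(0.0037, 0.2783)

MSE = SSE/(n − 2) = 87.604/52 = 1.68469.
SE(β̂₁) = √(MSE/Sₓₓ) = √(1.68469/250.55) = 0.0819999.
df = n − 2 = 52.
t* = t_{0.05, 52} = 1.674689.
Margin = t* × SE = 1.674689 × 0.0819999 = 0.137324.
CI: 0.141 ± 0.137324 → (0.0037, 0.2783).
With 90% confidence, each one-unit increase in incubation time is associated with a change of between 0.0037 and 0.2783 log₁₀ CFU in bacterial colony count.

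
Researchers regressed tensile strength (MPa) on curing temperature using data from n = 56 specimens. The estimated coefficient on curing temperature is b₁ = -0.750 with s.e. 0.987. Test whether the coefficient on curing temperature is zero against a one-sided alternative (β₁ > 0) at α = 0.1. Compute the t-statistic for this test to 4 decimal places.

H₀: β₁ = 0 vs H₁: β₁ > 0.
t = (b₁ − β₁⁰)/SE = -0.750 / 0.987 = -0.7599.
df = n − 2 = 56 − 2 = 54.
One-sided p ≈ 0.7747, which is ≥ 0.1, so fail to reject H₀.
The data do not give significant evidence that the true slope on curing temperature is positive.

t = -0.7599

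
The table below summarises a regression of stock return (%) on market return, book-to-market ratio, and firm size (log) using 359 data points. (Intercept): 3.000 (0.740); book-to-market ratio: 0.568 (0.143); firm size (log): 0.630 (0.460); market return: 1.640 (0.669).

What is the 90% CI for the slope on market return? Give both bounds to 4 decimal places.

(0.5367, 2.7433)

Read off: b = 1.640, SE = 0.669 for market return.
df = n − k − 1 = 359 − 3 − 1 = 355.
t* = t_{0.05, 355} = 1.649157.
Margin = t* × SE = 1.649157 × 0.669 = 1.103286.
CI: 1.640 ± 1.103286 → (0.5367, 2.7433).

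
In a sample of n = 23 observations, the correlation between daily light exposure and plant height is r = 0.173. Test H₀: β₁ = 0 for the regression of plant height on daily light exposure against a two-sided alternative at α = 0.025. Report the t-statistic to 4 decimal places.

t = r·√(n − 2)/√(1 − r²) = 0.173·√21/√0.970071 = 0.8049.
df = n − 2 = 21.
Two-sided p ≈ 0.4299, which is ≥ 0.025, so fail to reject H₀.
The data do not give significant evidence of a linear association between daily light exposure and plant height.

t = 0.8049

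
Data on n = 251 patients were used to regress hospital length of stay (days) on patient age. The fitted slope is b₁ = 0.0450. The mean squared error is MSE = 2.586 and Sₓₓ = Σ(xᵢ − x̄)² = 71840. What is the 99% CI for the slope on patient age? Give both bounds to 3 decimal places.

(0.029, 0.061)

SE(b₁) = √(MSE/Sₓₓ) = √(2.586/71840) = 0.00599972.
df = n − 2 = 249.
t* = t_{0.005, 249} = 2.595718.
Margin = t* × SE = 2.595718 × 0.00599972 = 0.01557.
CI: 0.0450 ± 0.01557 → (0.029, 0.061).
With 99% confidence, each one-unit increase in patient age is associated with a change of between 0.029 and 0.061 days in hospital length of stay.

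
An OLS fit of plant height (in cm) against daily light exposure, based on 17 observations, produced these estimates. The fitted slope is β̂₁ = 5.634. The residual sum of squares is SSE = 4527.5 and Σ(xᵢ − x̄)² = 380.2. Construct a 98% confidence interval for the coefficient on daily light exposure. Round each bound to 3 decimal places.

(3.315, 7.953)

MSE = SSE/(n − 2) = 4527.5/15 = 301.833.
SE(β̂₁) = √(MSE/Sₓₓ) = √(301.833/380.2) = 0.891.
df = n − 2 = 15.
t* = t_{0.01, 15} = 2.60248.
Margin = t* × SE = 2.60248 × 0.891 = 2.31881.
CI: 5.634 ± 2.31881 → (3.315, 7.953).
With 98% confidence, each one-unit increase in daily light exposure is associated with a change of between 3.315 and 7.953 cm in plant height.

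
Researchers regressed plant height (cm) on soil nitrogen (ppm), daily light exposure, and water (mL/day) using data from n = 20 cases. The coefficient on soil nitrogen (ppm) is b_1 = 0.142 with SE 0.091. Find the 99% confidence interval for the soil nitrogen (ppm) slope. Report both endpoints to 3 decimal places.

(-0.124, 0.408)

df = n − k − 1 = 20 − 3 − 1 = 16.
t* = t_{0.005, 16} = 2.920782.
Margin = t* × SE = 2.920782 × 0.091 = 0.26579.
CI: 0.142 ± 0.26579 → (-0.124, 0.408).
With 99% confidence, each one-unit increase in soil nitrogen (ppm) is associated with a change of between -0.124 and 0.408 cm in plant height, holding the other predictors fixed.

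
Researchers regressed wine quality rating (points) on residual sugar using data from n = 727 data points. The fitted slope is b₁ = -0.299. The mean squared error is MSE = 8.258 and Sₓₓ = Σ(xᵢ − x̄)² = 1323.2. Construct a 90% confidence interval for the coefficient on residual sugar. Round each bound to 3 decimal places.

(-0.429, -0.169)

SE(b₁) = √(MSE/Sₓₓ) = √(8.258/1323.2) = 0.0789996.
df = n − 2 = 725.
t* = t_{0.05, 725} = 1.646958.
Margin = t* × SE = 1.646958 × 0.0789996 = 0.13011.
CI: -0.299 ± 0.13011 → (-0.429, -0.169).
With 90% confidence, each one-unit increase in residual sugar is associated with a change of between -0.429 and -0.169 points in wine quality rating.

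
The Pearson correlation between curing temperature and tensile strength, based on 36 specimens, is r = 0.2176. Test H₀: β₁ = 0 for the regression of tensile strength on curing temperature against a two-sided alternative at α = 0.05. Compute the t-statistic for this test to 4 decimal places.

t = 1.3000

t = r·√(n − 2)/√(1 − r²) = 0.2176·√34/√0.95265 = 1.3000.
df = n − 2 = 34.
Two-sided p ≈ 0.2024, which is ≥ 0.05, so fail to reject H₀.
The data do not give significant evidence of a linear association between curing temperature and tensile strength.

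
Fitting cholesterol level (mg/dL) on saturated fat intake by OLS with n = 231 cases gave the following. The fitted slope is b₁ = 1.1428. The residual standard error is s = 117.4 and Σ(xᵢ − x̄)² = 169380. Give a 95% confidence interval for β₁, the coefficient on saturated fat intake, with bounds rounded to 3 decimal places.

SE(b₁) = s/√Sₓₓ = 117.4/√169380 = 0.285257.
df = n − 2 = 229.
t* = t_{0.025, 229} = 1.970377.
Margin = t* × SE = 1.970377 × 0.285257 = 0.56206.
CI: 1.1428 ± 0.56206 → (0.581, 1.705).
With 95% confidence, each one-unit increase in saturated fat intake is associated with a change of between 0.581 and 1.705 mg/dL in cholesterol level.

(0.581, 1.705)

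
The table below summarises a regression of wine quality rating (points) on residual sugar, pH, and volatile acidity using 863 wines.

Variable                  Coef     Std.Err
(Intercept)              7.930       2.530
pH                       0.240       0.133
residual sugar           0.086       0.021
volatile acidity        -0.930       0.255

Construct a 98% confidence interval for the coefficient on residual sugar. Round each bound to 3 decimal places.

(0.037, 0.135)

Read off: b = 0.086, SE = 0.021 for residual sugar.
df = n − k − 1 = 863 − 3 − 1 = 859.
t* = t_{0.01, 859} = 2.330697.
Margin = t* × SE = 2.330697 × 0.021 = 0.04894.
CI: 0.086 ± 0.04894 → (0.037, 0.135).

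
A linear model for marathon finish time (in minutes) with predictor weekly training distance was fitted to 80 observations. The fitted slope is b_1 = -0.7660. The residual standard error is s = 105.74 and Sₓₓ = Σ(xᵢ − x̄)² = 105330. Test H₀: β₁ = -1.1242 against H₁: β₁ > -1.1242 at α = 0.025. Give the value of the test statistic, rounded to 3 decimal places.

SE(b_1) = s/√Sₓₓ = 105.74/√105330 = 0.325809.
t = (-0.7660 − (-1.1242)) / 0.325809 = 1.099.
df = n − 2 = 78.
One-sided p ≈ 0.1375, which is ≥ 0.025, so fail to reject H₀.
The data do not give significant evidence that the true slope on weekly training distance exceeds -1.1242 minutes per unit.

t = 1.099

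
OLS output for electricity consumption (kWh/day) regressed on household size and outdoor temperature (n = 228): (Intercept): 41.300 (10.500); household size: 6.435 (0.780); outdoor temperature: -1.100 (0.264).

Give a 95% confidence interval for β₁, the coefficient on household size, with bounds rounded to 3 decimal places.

(4.898, 7.972)

Read off: b = 6.435, SE = 0.780 for household size.
df = n − k − 1 = 228 − 2 − 1 = 225.
t* = t_{0.025, 225} = 1.970563.
Margin = t* × SE = 1.970563 × 0.780 = 1.53704.
CI: 6.435 ± 1.53704 → (4.898, 7.972).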